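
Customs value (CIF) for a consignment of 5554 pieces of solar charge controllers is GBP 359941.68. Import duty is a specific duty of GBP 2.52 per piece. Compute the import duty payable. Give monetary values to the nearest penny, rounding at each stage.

Import duty: GBP 13996.08

Import duty = 5554 × 2.52 = 13996.08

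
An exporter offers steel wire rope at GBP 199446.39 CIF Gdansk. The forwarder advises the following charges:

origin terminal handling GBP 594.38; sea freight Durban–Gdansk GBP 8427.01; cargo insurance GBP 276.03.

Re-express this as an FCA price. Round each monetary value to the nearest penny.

From CIF to FCA, the seller no longer bears: origin terminal, freight, insurance.
FCA price = 199446.39 − 594.38 − 8427.01 − 276.03 = 190148.97

FCA price: GBP 190148.97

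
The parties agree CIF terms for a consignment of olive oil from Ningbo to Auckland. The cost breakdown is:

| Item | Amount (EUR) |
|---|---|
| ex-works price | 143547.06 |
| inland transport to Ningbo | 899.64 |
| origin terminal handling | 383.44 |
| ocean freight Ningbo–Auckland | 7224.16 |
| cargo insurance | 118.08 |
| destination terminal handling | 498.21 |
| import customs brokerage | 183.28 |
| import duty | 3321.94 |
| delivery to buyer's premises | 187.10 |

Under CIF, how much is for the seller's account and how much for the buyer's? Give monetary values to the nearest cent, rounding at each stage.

CIF: the seller pays costs through ocean freight and marine insurance to the destination port.
Seller's account: goods 143547.06 + inland to port 899.64 + origin terminal 383.44 + freight 7224.16 + insurance 118.08 = 152172.38
Buyer's account: destination terminal 498.21 + brokerage 183.28 + duty 3321.94 + delivery 187.10 = 4190.53

Seller: EUR 152172.38; buyer: EUR 4190.53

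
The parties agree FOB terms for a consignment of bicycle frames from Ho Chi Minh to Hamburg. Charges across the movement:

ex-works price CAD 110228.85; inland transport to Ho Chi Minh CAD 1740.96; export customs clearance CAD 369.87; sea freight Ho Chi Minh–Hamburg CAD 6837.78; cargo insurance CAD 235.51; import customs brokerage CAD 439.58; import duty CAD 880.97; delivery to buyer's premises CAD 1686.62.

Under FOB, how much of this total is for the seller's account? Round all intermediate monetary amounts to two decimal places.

Seller's account: CAD 112339.68

FOB: the seller bears costs until goods are on board at the origin port; the buyer bears freight, insurance and all costs thereafter.
Seller's account: goods 110228.85 + inland to port 1740.96 + export clearance 369.87 = 112339.68
Buyer's account: freight 6837.78 + insurance 235.51 + brokerage 439.58 + duty 880.97 + delivery 1686.62 = 10080.46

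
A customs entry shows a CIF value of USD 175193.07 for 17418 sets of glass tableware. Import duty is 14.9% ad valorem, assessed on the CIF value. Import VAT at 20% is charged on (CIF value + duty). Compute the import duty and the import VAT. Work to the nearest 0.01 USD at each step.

Import duty: USD 26103.77; import VAT: USD 40259.37

Import duty = 175193.07 × 14.9% = 26103.77
VAT base = CIF + duty = 175193.07 + 26103.77 = 201296.84
Import VAT = 201296.84 × 20% = 40259.37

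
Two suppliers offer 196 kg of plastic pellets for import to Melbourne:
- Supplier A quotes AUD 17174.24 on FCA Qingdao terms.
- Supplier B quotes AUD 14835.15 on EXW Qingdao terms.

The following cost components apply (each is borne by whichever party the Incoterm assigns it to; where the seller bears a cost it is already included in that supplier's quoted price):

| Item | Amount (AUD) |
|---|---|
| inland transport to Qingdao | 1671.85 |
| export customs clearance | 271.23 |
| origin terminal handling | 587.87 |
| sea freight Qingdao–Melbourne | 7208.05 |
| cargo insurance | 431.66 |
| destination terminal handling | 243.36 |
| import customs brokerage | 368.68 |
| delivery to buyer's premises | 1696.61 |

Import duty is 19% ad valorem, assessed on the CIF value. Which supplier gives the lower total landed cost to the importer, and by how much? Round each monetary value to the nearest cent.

Supplier A (FCA):
CIF value = FCA price + origin terminal + freight + insurance = 17174.24 + 587.87 + 7208.05 + 431.66 = 25401.82
Import duty = 25401.82 × 19% = 4826.35
Buyer bears (A): 587.87 + 7208.05 + 431.66 + 243.36 + 368.68 + 1696.61 = 10536.23
Landed cost (A) = invoice 17174.24 + 10536.23 + duty 4826.35 = 32536.82
Supplier B (EXW):
CIF value = EXW price + inland to port + export clearance + origin terminal + freight + insurance = 14835.15 + 1671.85 + 271.23 + 587.87 + 7208.05 + 431.66 = 25005.81
Import duty = 25005.81 × 19% = 4751.10
Buyer bears (B): 1671.85 + 271.23 + 587.87 + 7208.05 + 431.66 + 243.36 + 368.68 + 1696.61 = 12479.31
Landed cost (B) = invoice 14835.15 + 12479.31 + duty 4751.10 = 32065.56
Difference = |32536.82 − 32065.56| = 471.26

Supplier B is cheaper by AUD 471.26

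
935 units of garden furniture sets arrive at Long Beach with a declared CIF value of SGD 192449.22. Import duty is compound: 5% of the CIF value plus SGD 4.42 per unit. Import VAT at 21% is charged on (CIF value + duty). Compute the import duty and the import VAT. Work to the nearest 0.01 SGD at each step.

Import duty: SGD 13755.16; import VAT: SGD 43302.92

Ad valorem component: 192449.22 × 5% = 9622.46
Specific component: 935 × 4.42 = 4132.70
Import duty = 9622.46 + 4132.70 = 13755.16
VAT base = CIF + duty = 192449.22 + 13755.16 = 206204.38
Import VAT = 206204.38 × 21% = 43302.92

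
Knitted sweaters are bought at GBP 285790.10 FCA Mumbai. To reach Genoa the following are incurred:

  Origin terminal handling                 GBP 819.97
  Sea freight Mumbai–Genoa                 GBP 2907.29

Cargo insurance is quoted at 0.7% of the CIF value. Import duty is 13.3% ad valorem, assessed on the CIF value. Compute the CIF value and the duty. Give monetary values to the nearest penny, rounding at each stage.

CIF value: GBP 291558.27; import duty: GBP 38777.25

Let C be the CIF value. C = FCA price + pre-shipment costs + freight + 0.7% × C
C − 0.7% × C = 285790.10 + 819.97 + 2907.29
0.993 × C = 289517.36
C = 289517.36 / 0.993 = 291558.27
Insurance premium = 0.7% × 291558.27 = 2040.91
Import duty = 291558.27 × 13.3% = 38777.25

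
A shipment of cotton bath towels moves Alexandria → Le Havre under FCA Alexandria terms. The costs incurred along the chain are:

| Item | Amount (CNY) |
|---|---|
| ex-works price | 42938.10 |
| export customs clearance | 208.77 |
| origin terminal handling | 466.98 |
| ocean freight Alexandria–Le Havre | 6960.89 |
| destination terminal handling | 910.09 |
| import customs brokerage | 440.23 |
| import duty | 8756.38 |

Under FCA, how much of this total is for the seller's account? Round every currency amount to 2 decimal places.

FCA: the seller delivers export-cleared goods to the carrier; the buyer bears costs from that point.
Seller's account: goods 42938.10 + export clearance 208.77 = 43146.87
Buyer's account: origin terminal 466.98 + freight 6960.89 + destination terminal 910.09 + brokerage 440.23 + duty 8756.38 = 17534.57

Seller's account: CNY 43146.87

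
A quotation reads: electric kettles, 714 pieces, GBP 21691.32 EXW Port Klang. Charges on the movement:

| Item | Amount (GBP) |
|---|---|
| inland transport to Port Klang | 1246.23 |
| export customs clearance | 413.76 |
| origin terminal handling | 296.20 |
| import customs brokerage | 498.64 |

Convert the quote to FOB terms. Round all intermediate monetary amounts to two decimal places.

FOB price: GBP 23647.51

Not relevant to the conversion: brokerage — on the buyer under both terms; not part of either seller's price.
From EXW to FOB, the seller additionally bears: inland to port, export clearance, origin terminal.
FOB price = 21691.32 + 1246.23 + 413.76 + 296.20 = 23647.51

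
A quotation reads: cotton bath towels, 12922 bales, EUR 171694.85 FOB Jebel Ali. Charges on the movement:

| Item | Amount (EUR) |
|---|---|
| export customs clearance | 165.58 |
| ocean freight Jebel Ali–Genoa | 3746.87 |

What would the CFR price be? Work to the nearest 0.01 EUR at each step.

CFR price: EUR 175441.72

Not relevant to the conversion: export clearance — on the seller under both FOB and CFR; already in the FOB price and stays in the CFR price.
From FOB to CFR, the seller additionally bears: freight.
CFR price = 171694.85 + 3746.87 = 175441.72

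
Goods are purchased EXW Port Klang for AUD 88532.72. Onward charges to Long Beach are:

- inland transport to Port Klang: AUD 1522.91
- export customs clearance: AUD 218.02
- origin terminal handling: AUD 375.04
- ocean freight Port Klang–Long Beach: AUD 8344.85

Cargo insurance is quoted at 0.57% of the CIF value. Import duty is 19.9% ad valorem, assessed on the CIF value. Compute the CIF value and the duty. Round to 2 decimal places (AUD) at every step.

CIF value: AUD 99561.04; import duty: AUD 19812.65

Let C be the CIF value. C = EXW price + pre-shipment costs + freight + 0.57% × C
C − 0.57% × C = 88532.72 + 1522.91 + 218.02 + 375.04 + 8344.85
0.9943 × C = 98993.54
C = 98993.54 / 0.9943 = 99561.04
Insurance premium = 0.57% × 99561.04 = 567.50
Import duty = 99561.04 × 19.9% = 19812.65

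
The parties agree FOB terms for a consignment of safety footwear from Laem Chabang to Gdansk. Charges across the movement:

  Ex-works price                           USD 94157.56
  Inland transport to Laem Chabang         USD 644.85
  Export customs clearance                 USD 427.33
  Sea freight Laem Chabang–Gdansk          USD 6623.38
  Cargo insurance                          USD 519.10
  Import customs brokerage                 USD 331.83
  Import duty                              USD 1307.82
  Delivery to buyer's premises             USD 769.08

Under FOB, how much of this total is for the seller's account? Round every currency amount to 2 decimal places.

FOB: the seller bears costs until goods are on board at the origin port; the buyer bears freight, insurance and all costs thereafter.
Seller's account: goods 94157.56 + inland to port 644.85 + export clearance 427.33 = 95229.74
Buyer's account: freight 6623.38 + insurance 519.10 + brokerage 331.83 + duty 1307.82 + delivery 769.08 = 9551.21

Seller's account: USD 95229.74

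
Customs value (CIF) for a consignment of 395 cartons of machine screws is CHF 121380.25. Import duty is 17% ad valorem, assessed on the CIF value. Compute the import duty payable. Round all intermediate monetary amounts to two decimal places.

Import duty: CHF 20634.64

Import duty = 121380.25 × 17% = 20634.64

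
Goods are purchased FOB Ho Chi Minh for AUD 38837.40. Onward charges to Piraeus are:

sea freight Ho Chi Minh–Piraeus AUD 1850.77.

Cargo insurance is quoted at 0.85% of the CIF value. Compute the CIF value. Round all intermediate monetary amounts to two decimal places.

Let C be the CIF value. C = FOB price + freight + 0.85% × C
C − 0.85% × C = 38837.40 + 1850.77
0.9915 × C = 40688.17
C = 40688.17 / 0.9915 = 41036.98
Insurance premium = 0.85% × 41036.98 = 348.81

CIF value: AUD 41036.98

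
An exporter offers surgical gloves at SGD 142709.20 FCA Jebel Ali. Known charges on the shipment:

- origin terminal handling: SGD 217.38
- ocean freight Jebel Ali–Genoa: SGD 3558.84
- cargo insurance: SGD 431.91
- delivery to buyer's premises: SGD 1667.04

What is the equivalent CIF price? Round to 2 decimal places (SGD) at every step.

Not relevant to the conversion: delivery — on the buyer under both terms; not part of either seller's price.
From FCA to CIF, the seller additionally bears: origin terminal, freight, insurance.
CIF price = 142709.20 + 217.38 + 3558.84 + 431.91 = 146917.33

CIF price: SGD 146917.33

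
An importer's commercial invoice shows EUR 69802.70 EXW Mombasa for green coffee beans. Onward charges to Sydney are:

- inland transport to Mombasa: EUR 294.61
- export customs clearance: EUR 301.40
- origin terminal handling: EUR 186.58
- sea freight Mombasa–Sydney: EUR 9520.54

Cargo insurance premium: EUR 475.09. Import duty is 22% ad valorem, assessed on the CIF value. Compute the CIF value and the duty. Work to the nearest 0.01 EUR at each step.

CIF = EXW price + pre-shipment costs + freight + insurance
CIF = 69802.70 + 294.61 + 301.40 + 186.58 + 9520.54 + 475.09 = 80580.92
Import duty = 80580.92 × 22% = 17727.80

CIF value: EUR 80580.92; import duty: EUR 17727.80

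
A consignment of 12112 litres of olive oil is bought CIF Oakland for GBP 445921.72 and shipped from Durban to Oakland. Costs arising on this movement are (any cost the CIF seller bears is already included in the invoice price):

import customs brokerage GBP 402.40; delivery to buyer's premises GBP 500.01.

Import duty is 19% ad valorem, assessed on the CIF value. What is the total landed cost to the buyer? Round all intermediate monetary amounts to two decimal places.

Total landed cost: GBP 531549.26

CIF: the seller pays costs through ocean freight and marine insurance to the destination port.
The CIF price already equals the CIF value: 445921.72
Import duty = 445921.72 × 19% = 84725.13
Buyer bears: brokerage 402.40 + delivery 500.01 + duty 84725.13 = 85627.54
Landed cost = invoice 445921.72 + 85627.54 = 531549.26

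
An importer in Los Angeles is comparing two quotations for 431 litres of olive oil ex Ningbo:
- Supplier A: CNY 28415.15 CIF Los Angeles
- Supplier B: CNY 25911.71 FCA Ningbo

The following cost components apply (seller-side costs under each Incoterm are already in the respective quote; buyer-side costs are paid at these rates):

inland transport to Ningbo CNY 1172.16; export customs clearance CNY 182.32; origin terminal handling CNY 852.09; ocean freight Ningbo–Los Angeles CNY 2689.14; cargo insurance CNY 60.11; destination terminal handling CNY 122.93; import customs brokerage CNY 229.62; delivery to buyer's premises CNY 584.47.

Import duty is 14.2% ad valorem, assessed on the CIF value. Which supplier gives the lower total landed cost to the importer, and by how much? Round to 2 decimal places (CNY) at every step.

Supplier A (CIF):
The CIF price already equals the CIF value: 28415.15
Import duty = 28415.15 × 14.2% = 4034.95
Buyer bears (A): 122.93 + 229.62 + 584.47 = 937.02
Landed cost (A) = invoice 28415.15 + 937.02 + duty 4034.95 = 33387.12
Supplier B (FCA):
CIF value = FCA price + origin terminal + freight + insurance = 25911.71 + 852.09 + 2689.14 + 60.11 = 29513.05
Import duty = 29513.05 × 14.2% = 4190.85
Buyer bears (B): 852.09 + 2689.14 + 60.11 + 122.93 + 229.62 + 584.47 = 4538.36
Landed cost (B) = invoice 25911.71 + 4538.36 + duty 4190.85 = 34640.92
Difference = |33387.12 − 34640.92| = 1253.80

Supplier A is cheaper by CNY 1253.80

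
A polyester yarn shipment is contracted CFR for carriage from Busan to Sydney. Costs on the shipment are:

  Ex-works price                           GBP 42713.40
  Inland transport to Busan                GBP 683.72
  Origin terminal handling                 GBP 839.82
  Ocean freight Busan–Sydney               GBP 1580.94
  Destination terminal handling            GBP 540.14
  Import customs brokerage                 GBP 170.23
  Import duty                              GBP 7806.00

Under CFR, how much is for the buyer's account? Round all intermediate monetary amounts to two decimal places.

CFR: the seller pays costs through ocean freight to the destination port, but not insurance.
Seller's account: goods 42713.40 + inland to port 683.72 + origin terminal 839.82 + freight 1580.94 = 45817.88
Buyer's account: destination terminal 540.14 + brokerage 170.23 + duty 7806.00 = 8516.37

Buyer's account: GBP 8516.37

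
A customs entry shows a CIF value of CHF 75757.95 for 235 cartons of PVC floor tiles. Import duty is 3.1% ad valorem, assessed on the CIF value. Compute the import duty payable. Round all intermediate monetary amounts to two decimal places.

Import duty = 75757.95 × 3.1% = 2348.50

Import duty: CHF 2348.50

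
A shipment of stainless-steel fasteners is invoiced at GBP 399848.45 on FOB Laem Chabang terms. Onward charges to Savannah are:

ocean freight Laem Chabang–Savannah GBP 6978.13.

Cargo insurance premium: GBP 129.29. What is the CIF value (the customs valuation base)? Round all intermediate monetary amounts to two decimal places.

CIF value: GBP 406955.87

CIF = FOB price + freight + insurance
CIF = 399848.45 + 6978.13 + 129.29 = 406955.87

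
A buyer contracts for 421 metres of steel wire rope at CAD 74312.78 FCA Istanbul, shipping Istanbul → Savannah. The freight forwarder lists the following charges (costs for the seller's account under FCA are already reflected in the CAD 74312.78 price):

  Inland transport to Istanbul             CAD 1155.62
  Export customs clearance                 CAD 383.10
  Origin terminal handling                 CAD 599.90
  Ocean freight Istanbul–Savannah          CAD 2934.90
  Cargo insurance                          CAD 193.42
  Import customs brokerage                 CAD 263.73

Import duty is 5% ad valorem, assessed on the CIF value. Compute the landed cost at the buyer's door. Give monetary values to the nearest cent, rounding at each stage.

FCA: the seller delivers export-cleared goods to the carrier; the buyer bears costs from that point.
Already in the invoice (seller's account under FCA): inland to port, export clearance — exclude.
CIF value = FCA price + origin terminal + freight + insurance = 74312.78 + 599.90 + 2934.90 + 193.42 = 78041.00
Import duty = 78041.00 × 5% = 3902.05
Buyer bears: origin terminal 599.90 + freight 2934.90 + insurance 193.42 + brokerage 263.73 + duty 3902.05 = 7894.00
Landed cost = invoice 74312.78 + 7894.00 = 82206.78

Total landed cost: CAD 82206.78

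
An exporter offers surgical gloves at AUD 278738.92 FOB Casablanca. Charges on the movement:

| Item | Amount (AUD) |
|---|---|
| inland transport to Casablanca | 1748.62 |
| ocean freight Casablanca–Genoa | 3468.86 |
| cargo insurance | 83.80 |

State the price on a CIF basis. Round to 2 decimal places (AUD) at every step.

CIF price: AUD 282291.58

Not relevant to the conversion: inland to port — on the seller under both FOB and CIF; already in the FOB price and stays in the CIF price.
From FOB to CIF, the seller additionally bears: freight, insurance.
CIF price = 278738.92 + 3468.86 + 83.80 = 282291.58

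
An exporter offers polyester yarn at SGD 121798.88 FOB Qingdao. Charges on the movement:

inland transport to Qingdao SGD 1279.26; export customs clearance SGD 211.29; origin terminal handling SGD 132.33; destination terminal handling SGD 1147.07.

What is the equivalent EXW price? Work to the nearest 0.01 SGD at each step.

Not relevant to the conversion: destination terminal — on the buyer under both terms; not part of either seller's price.
From FOB to EXW, the seller no longer bears: inland to port, export clearance, origin terminal.
EXW price = 121798.88 − 1279.26 − 211.29 − 132.33 = 120176.00

EXW price: SGD 120176.00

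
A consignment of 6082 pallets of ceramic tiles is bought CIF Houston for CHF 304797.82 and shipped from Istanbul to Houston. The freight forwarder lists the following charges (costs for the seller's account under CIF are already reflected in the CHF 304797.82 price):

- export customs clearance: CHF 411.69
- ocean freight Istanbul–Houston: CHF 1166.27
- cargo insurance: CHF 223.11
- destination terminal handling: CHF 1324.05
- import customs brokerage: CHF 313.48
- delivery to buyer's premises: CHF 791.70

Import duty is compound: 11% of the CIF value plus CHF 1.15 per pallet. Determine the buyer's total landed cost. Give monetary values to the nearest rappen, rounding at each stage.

Total landed cost: CHF 347749.11

CIF: the seller pays costs through ocean freight and marine insurance to the destination port.
Already in the invoice (seller's account under CIF): export clearance, freight, insurance — exclude.
The CIF price already equals the CIF value: 304797.82
Ad valorem component: 304797.82 × 11% = 33527.76
Specific component: 6082 × 1.15 = 6994.30
Import duty = 33527.76 + 6994.30 = 40522.06
Buyer bears: destination terminal 1324.05 + brokerage 313.48 + delivery 791.70 + duty 40522.06 = 42951.29
Landed cost = invoice 304797.82 + 42951.29 = 347749.11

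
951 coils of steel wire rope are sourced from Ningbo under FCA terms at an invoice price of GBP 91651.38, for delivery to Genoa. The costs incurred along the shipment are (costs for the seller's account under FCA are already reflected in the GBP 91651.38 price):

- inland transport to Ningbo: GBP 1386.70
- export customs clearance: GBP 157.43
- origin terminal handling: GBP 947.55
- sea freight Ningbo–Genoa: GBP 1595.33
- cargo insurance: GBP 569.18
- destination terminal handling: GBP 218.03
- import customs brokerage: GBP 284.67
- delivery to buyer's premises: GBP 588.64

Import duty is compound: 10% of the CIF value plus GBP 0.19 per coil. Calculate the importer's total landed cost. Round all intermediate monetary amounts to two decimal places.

Total landed cost: GBP 105511.81

FCA: the seller delivers export-cleared goods to the carrier; the buyer bears costs from that point.
Already in the invoice (seller's account under FCA): inland to port, export clearance — exclude.
CIF value = FCA price + origin terminal + freight + insurance = 91651.38 + 947.55 + 1595.33 + 569.18 = 94763.44
Ad valorem component: 94763.44 × 10% = 9476.34
Specific component: 951 × 0.19 = 180.69
Import duty = 9476.34 + 180.69 = 9657.03
Buyer bears: origin terminal 947.55 + freight 1595.33 + insurance 569.18 + destination terminal 218.03 + brokerage 284.67 + delivery 588.64 + duty 9657.03 = 13860.43
Landed cost = invoice 91651.38 + 13860.43 = 105511.81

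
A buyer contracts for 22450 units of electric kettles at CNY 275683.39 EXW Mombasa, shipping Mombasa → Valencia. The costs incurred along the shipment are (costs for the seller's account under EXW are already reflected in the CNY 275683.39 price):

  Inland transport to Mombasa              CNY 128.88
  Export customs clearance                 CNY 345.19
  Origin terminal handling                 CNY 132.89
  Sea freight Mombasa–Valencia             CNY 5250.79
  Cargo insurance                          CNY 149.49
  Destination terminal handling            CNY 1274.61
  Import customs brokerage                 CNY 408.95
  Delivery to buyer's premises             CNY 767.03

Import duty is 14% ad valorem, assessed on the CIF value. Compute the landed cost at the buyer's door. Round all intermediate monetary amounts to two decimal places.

EXW: the seller makes goods available at their premises; the buyer bears all onward costs.
CIF value = EXW price + inland to port + export clearance + origin terminal + freight + insurance = 275683.39 + 128.88 + 345.19 + 132.89 + 5250.79 + 149.49 = 281690.63
Import duty = 281690.63 × 14% = 39436.69
Buyer bears: inland to port 128.88 + export clearance 345.19 + origin terminal 132.89 + freight 5250.79 + insurance 149.49 + destination terminal 1274.61 + brokerage 408.95 + delivery 767.03 + duty 39436.69 = 47894.52
Landed cost = invoice 275683.39 + 47894.52 = 323577.91

Total landed cost: CNY 323577.91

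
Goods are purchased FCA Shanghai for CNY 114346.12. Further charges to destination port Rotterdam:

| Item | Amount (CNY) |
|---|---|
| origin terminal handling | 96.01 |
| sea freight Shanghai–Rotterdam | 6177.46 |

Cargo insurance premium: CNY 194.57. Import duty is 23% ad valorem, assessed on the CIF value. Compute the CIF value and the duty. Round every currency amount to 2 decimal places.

CIF = FCA price + pre-shipment costs + freight + insurance
CIF = 114346.12 + 96.01 + 6177.46 + 194.57 = 120814.16
Import duty = 120814.16 × 23% = 27787.26

CIF value: CNY 120814.16; import duty: CNY 27787.26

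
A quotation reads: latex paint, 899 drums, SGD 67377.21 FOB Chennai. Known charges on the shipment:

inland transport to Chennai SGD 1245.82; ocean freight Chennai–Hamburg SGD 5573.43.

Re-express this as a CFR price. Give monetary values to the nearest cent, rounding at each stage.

CFR price: SGD 72950.64

Not relevant to the conversion: inland to port — on the seller under both FOB and CFR; already in the FOB price and stays in the CFR price.
From FOB to CFR, the seller additionally bears: freight.
CFR price = 67377.21 + 5573.43 = 72950.64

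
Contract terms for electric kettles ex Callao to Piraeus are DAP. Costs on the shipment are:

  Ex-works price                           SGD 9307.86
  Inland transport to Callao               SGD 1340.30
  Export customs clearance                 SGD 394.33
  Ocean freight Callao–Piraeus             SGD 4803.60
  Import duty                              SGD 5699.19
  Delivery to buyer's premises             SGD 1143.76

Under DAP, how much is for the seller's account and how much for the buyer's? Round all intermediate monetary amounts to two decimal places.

DAP: the seller bears all costs to the named destination except import duty and clearance.
Seller's account: goods 9307.86 + inland to port 1340.30 + export clearance 394.33 + freight 4803.60 + delivery 1143.76 = 16989.85
Buyer's account: duty 5699.19 = 5699.19

Seller: SGD 16989.85; buyer: SGD 5699.19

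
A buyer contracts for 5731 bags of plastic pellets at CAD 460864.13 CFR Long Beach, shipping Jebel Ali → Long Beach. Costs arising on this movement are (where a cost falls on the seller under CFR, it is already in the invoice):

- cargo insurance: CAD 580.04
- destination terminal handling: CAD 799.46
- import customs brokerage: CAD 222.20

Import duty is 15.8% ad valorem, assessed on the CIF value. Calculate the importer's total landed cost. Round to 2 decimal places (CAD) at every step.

CFR: the seller pays costs through ocean freight to the destination port, but not insurance.
CIF value = CFR price + insurance = 460864.13 + 580.04 = 461444.17
Import duty = 461444.17 × 15.8% = 72908.18
Buyer bears: insurance 580.04 + destination terminal 799.46 + brokerage 222.20 + duty 72908.18 = 74509.88
Landed cost = invoice 460864.13 + 74509.88 = 535374.01

Total landed cost: CAD 535374.01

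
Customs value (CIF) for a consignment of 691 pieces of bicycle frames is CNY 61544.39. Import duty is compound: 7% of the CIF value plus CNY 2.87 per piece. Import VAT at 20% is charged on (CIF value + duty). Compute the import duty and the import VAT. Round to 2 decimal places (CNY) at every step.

Import duty: CNY 6291.28; import VAT: CNY 13567.13

Ad valorem component: 61544.39 × 7% = 4308.11
Specific component: 691 × 2.87 = 1983.17
Import duty = 4308.11 + 1983.17 = 6291.28
VAT base = CIF + duty = 61544.39 + 6291.28 = 67835.67
Import VAT = 67835.67 × 20% = 13567.13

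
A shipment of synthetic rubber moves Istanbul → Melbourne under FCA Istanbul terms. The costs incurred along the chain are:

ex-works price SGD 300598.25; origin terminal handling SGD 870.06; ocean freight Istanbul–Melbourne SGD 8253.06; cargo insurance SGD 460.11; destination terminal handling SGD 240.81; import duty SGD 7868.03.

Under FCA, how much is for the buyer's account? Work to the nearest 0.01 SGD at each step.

Buyer's account: SGD 17692.07

FCA: the seller delivers export-cleared goods to the carrier; the buyer bears costs from that point.
Seller's account: goods 300598.25 = 300598.25
Buyer's account: origin terminal 870.06 + freight 8253.06 + insurance 460.11 + destination terminal 240.81 + duty 7868.03 = 17692.07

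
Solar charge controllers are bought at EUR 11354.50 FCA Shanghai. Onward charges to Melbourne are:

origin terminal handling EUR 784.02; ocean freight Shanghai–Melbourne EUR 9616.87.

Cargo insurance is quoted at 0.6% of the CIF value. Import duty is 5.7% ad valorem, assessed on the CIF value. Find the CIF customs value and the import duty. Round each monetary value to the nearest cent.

Let C be the CIF value. C = FCA price + pre-shipment costs + freight + 0.6% × C
C − 0.6% × C = 11354.50 + 784.02 + 9616.87
0.994 × C = 21755.39
C = 21755.39 / 0.994 = 21886.71
Insurance premium = 0.6% × 21886.71 = 131.32
Import duty = 21886.71 × 5.7% = 1247.54

CIF value: EUR 21886.71; import duty: EUR 1247.54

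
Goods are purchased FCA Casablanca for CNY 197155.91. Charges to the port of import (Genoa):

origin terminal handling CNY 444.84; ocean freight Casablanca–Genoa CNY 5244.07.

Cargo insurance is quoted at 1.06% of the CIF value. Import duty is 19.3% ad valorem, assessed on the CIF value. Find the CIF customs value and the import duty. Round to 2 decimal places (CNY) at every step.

CIF value: CNY 205018.01; import duty: CNY 39568.48

Let C be the CIF value. C = FCA price + pre-shipment costs + freight + 1.06% × C
C − 1.06% × C = 197155.91 + 444.84 + 5244.07
0.9894 × C = 202844.82
C = 202844.82 / 0.9894 = 205018.01
Insurance premium = 1.06% × 205018.01 = 2173.19
Import duty = 205018.01 × 19.3% = 39568.48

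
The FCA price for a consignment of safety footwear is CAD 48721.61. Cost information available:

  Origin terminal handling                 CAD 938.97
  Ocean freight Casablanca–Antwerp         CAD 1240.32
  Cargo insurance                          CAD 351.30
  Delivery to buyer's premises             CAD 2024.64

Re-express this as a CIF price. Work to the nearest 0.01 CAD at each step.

Not relevant to the conversion: delivery — on the buyer under both terms; not part of either seller's price.
From FCA to CIF, the seller additionally bears: origin terminal, freight, insurance.
CIF price = 48721.61 + 938.97 + 1240.32 + 351.30 = 51252.20

CIF price: CAD 51252.20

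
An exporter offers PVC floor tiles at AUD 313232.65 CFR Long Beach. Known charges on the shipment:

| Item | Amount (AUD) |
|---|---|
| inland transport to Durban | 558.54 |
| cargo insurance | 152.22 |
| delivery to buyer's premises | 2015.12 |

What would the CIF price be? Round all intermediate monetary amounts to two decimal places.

Not relevant to the conversion: inland to port — on the seller under both CFR and CIF; already in the CFR price and stays in the CIF price. delivery — on the buyer under both terms; not part of either seller's price.
From CFR to CIF, the seller additionally bears: insurance.
CIF price = 313232.65 + 152.22 = 313384.87

CIF price: AUD 313384.87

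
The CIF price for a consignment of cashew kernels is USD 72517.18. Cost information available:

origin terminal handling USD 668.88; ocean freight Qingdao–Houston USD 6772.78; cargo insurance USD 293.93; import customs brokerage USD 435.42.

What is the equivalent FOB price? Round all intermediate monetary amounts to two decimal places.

FOB price: USD 65450.47

Not relevant to the conversion: origin terminal — on the seller under both CIF and FOB; already in the CIF price and stays in the FOB price. brokerage — on the buyer under both terms; not part of either seller's price.
From CIF to FOB, the seller no longer bears: freight, insurance.
FOB price = 72517.18 − 6772.78 − 293.93 = 65450.47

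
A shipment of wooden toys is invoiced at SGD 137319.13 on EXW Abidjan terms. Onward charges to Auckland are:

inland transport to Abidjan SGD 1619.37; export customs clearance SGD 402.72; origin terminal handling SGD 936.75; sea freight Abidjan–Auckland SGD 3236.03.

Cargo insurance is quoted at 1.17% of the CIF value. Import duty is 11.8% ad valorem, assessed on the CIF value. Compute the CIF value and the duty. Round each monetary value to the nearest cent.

Let C be the CIF value. C = EXW price + pre-shipment costs + freight + 1.17% × C
C − 1.17% × C = 137319.13 + 1619.37 + 402.72 + 936.75 + 3236.03
0.9883 × C = 143514.00
C = 143514.00 / 0.9883 = 145212.99
Insurance premium = 1.17% × 145212.99 = 1698.99
Import duty = 145212.99 × 11.8% = 17135.13

CIF value: SGD 145212.99; import duty: SGD 17135.13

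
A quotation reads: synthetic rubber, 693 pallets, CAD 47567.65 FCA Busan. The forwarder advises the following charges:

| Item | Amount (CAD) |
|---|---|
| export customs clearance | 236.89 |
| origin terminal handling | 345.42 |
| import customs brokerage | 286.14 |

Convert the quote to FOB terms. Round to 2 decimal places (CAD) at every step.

FOB price: CAD 47913.07

Not relevant to the conversion: export clearance — on the seller under both FCA and FOB; already in the FCA price and stays in the FOB price. brokerage — on the buyer under both terms; not part of either seller's price.
From FCA to FOB, the seller additionally bears: origin terminal.
FOB price = 47567.65 + 345.42 = 47913.07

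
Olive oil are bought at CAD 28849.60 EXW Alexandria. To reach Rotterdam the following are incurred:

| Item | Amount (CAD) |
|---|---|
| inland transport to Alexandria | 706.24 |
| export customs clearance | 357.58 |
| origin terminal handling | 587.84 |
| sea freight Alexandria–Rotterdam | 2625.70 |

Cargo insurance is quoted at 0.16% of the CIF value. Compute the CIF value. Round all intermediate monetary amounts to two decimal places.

CIF value: CAD 33180.05

Let C be the CIF value. C = EXW price + pre-shipment costs + freight + 0.16% × C
C − 0.16% × C = 28849.60 + 706.24 + 357.58 + 587.84 + 2625.70
0.9984 × C = 33126.96
C = 33126.96 / 0.9984 = 33180.05
Insurance premium = 0.16% × 33180.05 = 53.09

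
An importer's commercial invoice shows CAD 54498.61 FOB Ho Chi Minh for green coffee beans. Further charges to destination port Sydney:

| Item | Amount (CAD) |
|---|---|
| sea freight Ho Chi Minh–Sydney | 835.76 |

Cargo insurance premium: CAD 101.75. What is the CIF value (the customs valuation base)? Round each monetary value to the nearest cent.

CIF value: CAD 55436.12

CIF = FOB price + freight + insurance
CIF = 54498.61 + 835.76 + 101.75 = 55436.12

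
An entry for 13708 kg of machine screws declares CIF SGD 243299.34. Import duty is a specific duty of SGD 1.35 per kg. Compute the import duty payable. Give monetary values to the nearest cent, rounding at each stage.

Import duty: SGD 18505.80

Import duty = 13708 × 1.35 = 18505.80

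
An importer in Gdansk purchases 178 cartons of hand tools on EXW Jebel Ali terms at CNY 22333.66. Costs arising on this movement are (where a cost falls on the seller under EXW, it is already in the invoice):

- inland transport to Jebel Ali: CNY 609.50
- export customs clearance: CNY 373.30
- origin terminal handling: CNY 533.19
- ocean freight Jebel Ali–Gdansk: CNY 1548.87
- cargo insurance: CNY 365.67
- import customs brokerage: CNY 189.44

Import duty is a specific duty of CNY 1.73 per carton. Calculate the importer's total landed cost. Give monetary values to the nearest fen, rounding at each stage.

Total landed cost: CNY 26261.57

EXW: the seller makes goods available at their premises; the buyer bears all onward costs.
CIF value = EXW price + inland to port + export clearance + origin terminal + freight + insurance = 22333.66 + 609.50 + 373.30 + 533.19 + 1548.87 + 365.67 = 25764.19
Import duty = 178 × 1.73 = 307.94
Buyer bears: inland to port 609.50 + export clearance 373.30 + origin terminal 533.19 + freight 1548.87 + insurance 365.67 + brokerage 189.44 + duty 307.94 = 3927.91
Landed cost = invoice 22333.66 + 3927.91 = 26261.57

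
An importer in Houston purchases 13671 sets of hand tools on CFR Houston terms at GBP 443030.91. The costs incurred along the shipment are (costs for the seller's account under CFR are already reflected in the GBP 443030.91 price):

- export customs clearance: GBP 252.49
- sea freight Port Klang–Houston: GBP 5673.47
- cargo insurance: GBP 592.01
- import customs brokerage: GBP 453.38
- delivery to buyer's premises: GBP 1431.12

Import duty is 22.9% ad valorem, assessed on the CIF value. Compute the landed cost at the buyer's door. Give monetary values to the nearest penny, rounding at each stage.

Total landed cost: GBP 547097.07

CFR: the seller pays costs through ocean freight to the destination port, but not insurance.
Already in the invoice (seller's account under CFR): export clearance, freight — exclude.
CIF value = CFR price + insurance = 443030.91 + 592.01 = 443622.92
Import duty = 443622.92 × 22.9% = 101589.65
Buyer bears: insurance 592.01 + brokerage 453.38 + delivery 1431.12 + duty 101589.65 = 104066.16
Landed cost = invoice 443030.91 + 104066.16 = 547097.07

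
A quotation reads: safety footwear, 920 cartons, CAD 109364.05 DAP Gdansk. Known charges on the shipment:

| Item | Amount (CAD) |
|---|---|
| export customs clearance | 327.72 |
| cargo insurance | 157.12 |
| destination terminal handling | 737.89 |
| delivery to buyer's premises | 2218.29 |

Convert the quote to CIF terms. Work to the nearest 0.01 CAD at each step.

CIF price: CAD 106407.87

Not relevant to the conversion: export clearance, insurance — on the seller under both DAP and CIF; already in the DAP price and stays in the CIF price.
From DAP to CIF, the seller no longer bears: destination terminal, delivery.
CIF price = 109364.05 − 737.89 − 2218.29 = 106407.87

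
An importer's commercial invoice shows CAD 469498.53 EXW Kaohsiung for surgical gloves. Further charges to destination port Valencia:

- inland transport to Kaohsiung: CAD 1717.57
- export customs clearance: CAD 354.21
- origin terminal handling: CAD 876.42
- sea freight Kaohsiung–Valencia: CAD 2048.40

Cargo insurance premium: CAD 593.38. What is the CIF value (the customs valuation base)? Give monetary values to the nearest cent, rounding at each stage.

CIF = EXW price + pre-shipment costs + freight + insurance
CIF = 469498.53 + 1717.57 + 354.21 + 876.42 + 2048.40 + 593.38 = 475088.51

CIF value: CAD 475088.51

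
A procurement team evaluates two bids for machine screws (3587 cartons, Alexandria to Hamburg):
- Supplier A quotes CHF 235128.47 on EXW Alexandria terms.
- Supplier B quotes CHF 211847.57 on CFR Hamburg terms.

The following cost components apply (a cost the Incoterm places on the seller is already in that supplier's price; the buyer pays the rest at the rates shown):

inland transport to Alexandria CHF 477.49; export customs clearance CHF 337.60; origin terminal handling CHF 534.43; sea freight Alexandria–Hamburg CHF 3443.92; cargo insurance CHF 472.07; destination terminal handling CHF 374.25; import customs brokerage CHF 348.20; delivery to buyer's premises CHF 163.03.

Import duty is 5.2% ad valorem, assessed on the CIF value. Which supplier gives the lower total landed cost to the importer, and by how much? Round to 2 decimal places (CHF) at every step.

Supplier B is cheaper by CHF 29534.21

Supplier A (EXW):
CIF value = EXW price + inland to port + export clearance + origin terminal + freight + insurance = 235128.47 + 477.49 + 337.60 + 534.43 + 3443.92 + 472.07 = 240393.98
Import duty = 240393.98 × 5.2% = 12500.49
Buyer bears (A): 477.49 + 337.60 + 534.43 + 3443.92 + 472.07 + 374.25 + 348.20 + 163.03 = 6150.99
Landed cost (A) = invoice 235128.47 + 6150.99 + duty 12500.49 = 253779.95
Supplier B (CFR):
CIF value = CFR price + insurance = 211847.57 + 472.07 = 212319.64
Import duty = 212319.64 × 5.2% = 11040.62
Buyer bears (B): 472.07 + 374.25 + 348.20 + 163.03 = 1357.55
Landed cost (B) = invoice 211847.57 + 1357.55 + duty 11040.62 = 224245.74
Difference = |253779.95 − 224245.74| = 29534.21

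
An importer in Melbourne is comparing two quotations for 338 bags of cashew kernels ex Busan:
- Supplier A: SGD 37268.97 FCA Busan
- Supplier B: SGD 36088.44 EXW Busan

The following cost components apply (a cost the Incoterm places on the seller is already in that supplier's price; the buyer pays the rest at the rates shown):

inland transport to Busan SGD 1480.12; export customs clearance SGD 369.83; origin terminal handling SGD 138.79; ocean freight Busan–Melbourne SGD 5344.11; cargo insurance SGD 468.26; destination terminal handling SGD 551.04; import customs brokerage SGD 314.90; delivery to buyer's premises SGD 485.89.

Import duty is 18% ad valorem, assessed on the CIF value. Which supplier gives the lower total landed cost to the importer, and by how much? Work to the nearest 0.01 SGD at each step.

Supplier A (FCA):
CIF value = FCA price + origin terminal + freight + insurance = 37268.97 + 138.79 + 5344.11 + 468.26 = 43220.13
Import duty = 43220.13 × 18% = 7779.62
Buyer bears (A): 138.79 + 5344.11 + 468.26 + 551.04 + 314.90 + 485.89 = 7302.99
Landed cost (A) = invoice 37268.97 + 7302.99 + duty 7779.62 = 52351.58
Supplier B (EXW):
CIF value = EXW price + inland to port + export clearance + origin terminal + freight + insurance = 36088.44 + 1480.12 + 369.83 + 138.79 + 5344.11 + 468.26 = 43889.55
Import duty = 43889.55 × 18% = 7900.12
Buyer bears (B): 1480.12 + 369.83 + 138.79 + 5344.11 + 468.26 + 551.04 + 314.90 + 485.89 = 9152.94
Landed cost (B) = invoice 36088.44 + 9152.94 + duty 7900.12 = 53141.50
Difference = |52351.58 − 53141.50| = 789.92

Supplier A is cheaper by SGD 789.92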